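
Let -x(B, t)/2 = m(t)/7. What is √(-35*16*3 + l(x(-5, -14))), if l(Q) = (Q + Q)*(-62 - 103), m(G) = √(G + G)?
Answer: 2*√(-20580 + 2310*I*√7)/7 ≈ 6.0215 + 41.428*I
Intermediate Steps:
m(G) = √2*√G (m(G) = √(2*G) = √2*√G)
x(B, t) = -2*√2*√t/7
l(Q) = -330*Q (l(Q) = (2*Q)*(-165) = -330*Q)
√(-35*16*3 + l(x(-5, -14))) = √(-35*16*3 - (-660)*√2*√(-14)/7) = √(-560*3 - (-660)*√2*I*√14/7) = √(-1680 - (-1320)*I*√7/7) = √(-1680 + 1320*I*√7/7)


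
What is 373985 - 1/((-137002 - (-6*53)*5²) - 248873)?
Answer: 141338281126/377925 ≈ 3.7399e+5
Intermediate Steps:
373985 - 1/((-137002 - (-6*53)*5²) - 248873) = 373985 - 1/((-137002 - (-318)*25) - 248873) = 373985 - 1/((-137002 - 1*(-7950)) - 248873) = 373985 - 1/((-137002 + 7950) - 248873) = 373985 - 1/(-129052 - 248873) = 373985 - 1/(-377925) = 373985 - 1*(-1/377925) = 373985 + 1/377925 = 141338281126/377925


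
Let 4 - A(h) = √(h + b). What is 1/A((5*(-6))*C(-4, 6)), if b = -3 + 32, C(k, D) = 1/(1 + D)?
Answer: -28/61 - √1211/61 ≈ -1.0295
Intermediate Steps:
b = 29
A(h) = 4 - √(29 + h) (A(h) = 4 - √(h + 29) = 4 - √(29 + h))
1/A((5*(-6))*C(-4, 6)) = 1/(4 - √(29 + (5*(-6))/(1 + 6))) = 1/(4 - √(29 - 30/7)) = 1/(4 - √(173/7)) = 1/(4 - √1211/7)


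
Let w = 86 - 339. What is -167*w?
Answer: 42251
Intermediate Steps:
w = -253
-167*w = -167*(-253) = 42251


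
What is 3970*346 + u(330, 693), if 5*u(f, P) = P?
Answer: 6868793/5 ≈ 1.3738e+6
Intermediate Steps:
u(f, P) = P/5
3970*346 + u(330, 693) = 3970*346 + (⅕)*693 = 1373620 + 693/5 = 6868793/5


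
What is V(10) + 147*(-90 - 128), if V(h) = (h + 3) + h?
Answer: -32023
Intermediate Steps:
V(h) = 3 + 2*h (V(h) = (3 + h) + h = 3 + 2*h)
V(10) + 147*(-90 - 128) = (3 + 2*10) + 147*(-90 - 128) = (3 + 20) + 147*(-218) = 23 - 32046 = -32023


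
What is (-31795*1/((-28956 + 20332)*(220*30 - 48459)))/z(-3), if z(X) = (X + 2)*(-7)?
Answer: -31795/2526944112 ≈ -1.2582e-5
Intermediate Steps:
z(X) = -14 - 7*X (z(X) = (2 + X)*(-7) = -14 - 7*X)
(-31795*1/((-28956 + 20332)*(220*30 - 48459)))/z(-3) = (-31795*1/((-28956 + 20332)*(220*30 - 48459)))/(-14 - 7*(-3)) = (-31795*(-1/(8624*(6600 - 48459))))/(-14 + 21) = -31795/((-8624*(-41859)))/7 = -31795/360992016*(⅐) = -31795*1/360992016*(⅐) = -31795/360992016*⅐ = -31795/2526944112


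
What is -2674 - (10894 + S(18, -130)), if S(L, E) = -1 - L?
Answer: -13549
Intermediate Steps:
-2674 - (10894 + S(18, -130)) = -2674 - (10894 + (-1 - 1*18)) = -2674 - (10894 + (-1 - 18)) = -2674 - (10894 - 19) = -2674 - 1*10875 = -2674 - 10875 = -13549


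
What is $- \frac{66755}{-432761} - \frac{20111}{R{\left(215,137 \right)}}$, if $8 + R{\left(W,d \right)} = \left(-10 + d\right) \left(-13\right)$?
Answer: $\frac{1259143288}{102564357} \approx 12.277$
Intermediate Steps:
$R{\left(W,d \right)} = 122 - 13 d$ ($R{\left(W,d \right)} = -8 + \left(-10 + d\right) \left(-13\right) = -8 - \left(-130 + 13 d\right) = 122 - 13 d$)
$- \frac{66755}{-432761} - \frac{20111}{R{\left(215,137 \right)}} = - \frac{66755}{-432761} - \frac{20111}{122 - 1781} = \left(-66755\right) \left(- \frac{1}{432761}\right) - \frac{20111}{122 - 1781} = \frac{66755}{432761} - \frac{20111}{-1659} = \frac{66755}{432761} - - \frac{2873}{237} = \frac{66755}{432761} + \frac{2873}{237} = \frac{1259143288}{102564357}$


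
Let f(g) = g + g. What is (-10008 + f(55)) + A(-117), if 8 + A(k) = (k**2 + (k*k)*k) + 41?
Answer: -1597789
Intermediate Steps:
A(k) = 33 + k**2 + k**3 (A(k) = -8 + ((k**2 + (k*k)*k) + 41) = -8 + ((k**2 + k**2*k) + 41) = -8 + ((k**2 + k**3) + 41) = -8 + (41 + k**2 + k**3) = 33 + k**2 + k**3)
f(g) = 2*g
(-10008 + f(55)) + A(-117) = (-10008 + 2*55) + (33 + (-117)**2 + (-117)**3) = (-10008 + 110) + (33 + 13689 - 1601613) = -9898 - 1587891 = -1597789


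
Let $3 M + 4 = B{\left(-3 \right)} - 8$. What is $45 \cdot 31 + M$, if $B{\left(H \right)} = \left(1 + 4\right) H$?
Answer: $1386$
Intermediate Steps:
$B{\left(H \right)} = 5 H$
$M = -9$ ($M = - \frac{4}{3} + \frac{5 \left(-3\right) - 8}{3} = - \frac{4}{3} + \frac{-15 - 8}{3} = - \frac{4}{3} + \frac{1}{3} \left(-23\right) = - \frac{4}{3} - \frac{23}{3} = -9$)
$45 \cdot 31 + M = 45 \cdot 31 - 9 = 1395 - 9 = 1386$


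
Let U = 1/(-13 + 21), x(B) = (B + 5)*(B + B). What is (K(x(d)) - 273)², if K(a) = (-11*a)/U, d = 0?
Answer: 74529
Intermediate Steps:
x(B) = 2*B*(5 + B) (x(B) = (5 + B)*(2*B) = 2*B*(5 + B))
U = ⅛ (U = 1/8 = ⅛ ≈ 0.12500)
K(a) = -88*a (K(a) = (-11*a)/(⅛) = -11*a*8 = -88*a)
(K(x(d)) - 273)² = (-176*0*(5 + 0) - 273)² = (-176*0*5 - 273)² = (-88*0 - 273)² = (0 - 273)² = (-273)² = 74529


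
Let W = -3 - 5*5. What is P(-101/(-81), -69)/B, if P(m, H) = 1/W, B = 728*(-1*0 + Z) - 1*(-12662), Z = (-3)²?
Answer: -1/537992 ≈ -1.8588e-6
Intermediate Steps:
Z = 9
W = -28 (W = -3 - 25 = -28)
B = 19214 (B = 728*(-1*0 + 9) - 1*(-12662) = 728*(0 + 9) + 12662 = 728*9 + 12662 = 6552 + 12662 = 19214)
P(m, H) = -1/28 (P(m, H) = 1/(-28) = -1/28)
P(-101/(-81), -69)/B = -1/28/19214 = -1/28*1/19214 = -1/537992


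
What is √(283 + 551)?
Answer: √834 ≈ 28.879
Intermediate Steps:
√(283 + 551) = √834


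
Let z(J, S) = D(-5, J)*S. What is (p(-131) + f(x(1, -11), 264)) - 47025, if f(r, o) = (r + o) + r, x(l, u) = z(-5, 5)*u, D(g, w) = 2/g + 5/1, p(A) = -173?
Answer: -47440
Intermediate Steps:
D(g, w) = 5 + 2/g (D(g, w) = 2/g + 5*1 = 2/g + 5 = 5 + 2/g)
z(J, S) = 23*S/5 (z(J, S) = (5 + 2/(-5))*S = (5 + 2*(-⅕))*S = (5 - ⅖)*S = 23*S/5)
x(l, u) = 23*u (x(l, u) = ((23/5)*5)*u = 23*u)
f(r, o) = o + 2*r (f(r, o) = (o + r) + r = o + 2*r)
(p(-131) + f(x(1, -11), 264)) - 47025 = (-173 + (264 + 2*(23*(-11)))) - 47025 = (-173 + (264 + 2*(-253))) - 47025 = (-173 + (264 - 506)) - 47025 = (-173 - 242) - 47025 = -415 - 47025 = -47440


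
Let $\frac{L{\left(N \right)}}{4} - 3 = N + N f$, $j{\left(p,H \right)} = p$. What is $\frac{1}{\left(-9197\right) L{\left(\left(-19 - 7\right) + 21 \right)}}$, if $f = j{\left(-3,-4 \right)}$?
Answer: $- \frac{1}{478244} \approx -2.091 \cdot 10^{-6}$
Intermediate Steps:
$f = -3$
$L{\left(N \right)} = 12 - 8 N$ ($L{\left(N \right)} = 12 + 4 \left(N + N \left(-3\right)\right) = 12 + 4 \left(N - 3 N\right) = 12 + 4 \left(- 2 N\right) = 12 - 8 N$)
$\frac{1}{\left(-9197\right) L{\left(\left(-19 - 7\right) + 21 \right)}} = \frac{1}{\left(-9197\right) \left(12 - 8 \left(\left(-19 - 7\right) + 21\right)\right)} = - \frac{1}{9197 \left(12 - 8 \left(-26 + 21\right)\right)} = - \frac{1}{9197 \left(12 - -40\right)} = - \frac{1}{9197 \left(12 + 40\right)} = - \frac{1}{9197 \cdot 52} = \left(- \frac{1}{9197}\right) \frac{1}{52} = - \frac{1}{478244}$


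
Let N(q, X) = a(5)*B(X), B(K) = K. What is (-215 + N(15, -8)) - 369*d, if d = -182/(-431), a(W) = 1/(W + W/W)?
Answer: -481193/1293 ≈ -372.15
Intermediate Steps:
a(W) = 1/(1 + W) (a(W) = 1/(W + 1) = 1/(1 + W))
N(q, X) = X/6 (N(q, X) = X/(1 + 5) = X/6)
d = 182/431 (d = -182*(-1/431) = 182/431 ≈ 0.42227)
(-215 + N(15, -8)) - 369*d = (-215 + (⅙)*(-8)) - 369*182/431 = (-215 - 4/3) - 67158/431 = -649/3 - 67158/431 = -481193/1293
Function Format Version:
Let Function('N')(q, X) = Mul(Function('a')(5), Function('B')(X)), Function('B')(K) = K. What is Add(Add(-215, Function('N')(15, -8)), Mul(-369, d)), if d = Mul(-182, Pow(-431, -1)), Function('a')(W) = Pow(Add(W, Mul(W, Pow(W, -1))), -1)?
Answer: Rational(-481193, 1293) ≈ -372.15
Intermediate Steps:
Function('a')(W) = Pow(Add(1, W), -1) (Function('a')(W) = Pow(Add(W, 1), -1) = Pow(Add(1, W), -1))
Function('N')(q, X) = Mul(Rational(1, 6), X) (Function('N')(q, X) = Mul(Pow(Add(1, 5), -1), X) = Mul(Pow(6, -1), X) = Mul(Rational(1, 6), X))
d = Rational(182, 431) (d = Mul(-182, Rational(-1, 431)) = Rational(182, 431) ≈ 0.42227)
Add(Add(-215, Function('N')(15, -8)), Mul(-369, d)) = Add(Add(-215, Mul(Rational(1, 6), -8)), Mul(-369, Rational(182, 431))) = Add(Add(-215, Rational(-4, 3)), Rational(-67158, 431)) = Add(Rational(-649, 3), Rational(-67158, 431)) = Rational(-481193, 1293)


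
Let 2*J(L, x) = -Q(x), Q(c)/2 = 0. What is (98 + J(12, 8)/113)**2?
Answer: 9604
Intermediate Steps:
Q(c) = 0 (Q(c) = 2*0 = 0)
J(L, x) = 0 (J(L, x) = (-1*0)/2 = (1/2)*0 = 0)
(98 + J(12, 8)/113)**2 = (98 + 0/113)**2 = (98 + 0*(1/113))**2 = (98 + 0)**2 = 98**2 = 9604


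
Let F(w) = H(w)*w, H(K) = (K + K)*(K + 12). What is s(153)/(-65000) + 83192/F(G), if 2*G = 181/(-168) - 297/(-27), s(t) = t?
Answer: 102558697785513117/1029397746715000 ≈ 99.630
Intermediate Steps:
H(K) = 2*K*(12 + K) (H(K) = (2*K)*(12 + K) = 2*K*(12 + K))
G = 1667/336 (G = (181/(-168) - 297/(-27))/2 = (181*(-1/168) - 297*(-1/27))/2 = (-181/168 + 11)/2 = (½)*(1667/168) = 1667/336 ≈ 4.9613)
F(w) = 2*w²*(12 + w) (F(w) = (2*w*(12 + w))*w = 2*w²*(12 + w))
s(153)/(-65000) + 83192/F(G) = 153/(-65000) + 83192/((2*(1667/336)²*(12 + 1667/336))) = 153*(-1/65000) + 83192/((2*(2778889/112896)*(5699/336))) = -153/65000 + 83192/(15836888411/18966528) = -153/65000 + 83192*(18966528/15836888411) = -153/65000 + 1577863397376/15836888411 = 102558697785513117/1029397746715000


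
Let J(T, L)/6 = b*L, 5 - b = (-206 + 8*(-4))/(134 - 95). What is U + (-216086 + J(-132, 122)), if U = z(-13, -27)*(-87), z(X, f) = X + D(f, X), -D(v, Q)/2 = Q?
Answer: -2718169/13 ≈ -2.0909e+5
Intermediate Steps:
D(v, Q) = -2*Q
z(X, f) = -X (z(X, f) = X - 2*X = -X)
b = 433/39 (b = 5 - (-206 + 8*(-4))/(134 - 95) = 5 - (-206 - 32)/39 = 5 - (-238)/39 = 5 - 1*(-238/39) = 5 + 238/39 = 433/39 ≈ 11.103)
J(T, L) = 866*L/13 (J(T, L) = 6*(433*L/39) = 866*L/13)
U = -1131 (U = -1*(-13)*(-87) = 13*(-87) = -1131)
U + (-216086 + J(-132, 122)) = -1131 + (-216086 + (866/13)*122) = -1131 + (-216086 + 105652/13) = -1131 - 2703466/13 = -2718169/13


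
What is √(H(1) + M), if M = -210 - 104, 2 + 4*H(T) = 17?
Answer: I*√1241/2 ≈ 17.614*I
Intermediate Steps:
H(T) = 15/4 (H(T) = -½ + (¼)*17 = -½ + 17/4 = 15/4)
M = -314
√(H(1) + M) = √(15/4 - 314) = √(-1241/4) = I*√1241/2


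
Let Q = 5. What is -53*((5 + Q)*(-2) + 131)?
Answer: -5883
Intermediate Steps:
-53*((5 + Q)*(-2) + 131) = -53*((5 + 5)*(-2) + 131) = -53*(10*(-2) + 131) = -53*(-20 + 131) = -53*111 = -5883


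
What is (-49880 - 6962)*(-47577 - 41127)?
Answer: 5042112768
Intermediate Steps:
(-49880 - 6962)*(-47577 - 41127) = -56842*(-88704) = 5042112768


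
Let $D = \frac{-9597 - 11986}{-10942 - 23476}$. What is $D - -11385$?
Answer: $\frac{391870513}{34418} \approx 11386.0$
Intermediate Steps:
$D = \frac{21583}{34418}$ ($D = - \frac{21583}{-34418} = \left(-21583\right) \left(- \frac{1}{34418}\right) = \frac{21583}{34418} \approx 0.62708$)
$D - -11385 = \frac{21583}{34418} - -11385 = \frac{21583}{34418} + 11385 = \frac{391870513}{34418}$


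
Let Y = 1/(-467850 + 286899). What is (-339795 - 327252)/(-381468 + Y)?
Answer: 120702821697/69027016069 ≈ 1.7486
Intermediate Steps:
Y = -1/180951 (Y = 1/(-180951) = -1/180951 ≈ -5.5264e-6)
(-339795 - 327252)/(-381468 + Y) = (-339795 - 327252)/(-381468 - 1/180951) = -667047/(-69027016069/180951) = -667047*(-180951/69027016069) = 120702821697/69027016069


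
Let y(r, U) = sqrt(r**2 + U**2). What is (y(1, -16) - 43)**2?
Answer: (43 - sqrt(257))**2 ≈ 727.32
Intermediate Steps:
y(r, U) = sqrt(U**2 + r**2)
(y(1, -16) - 43)**2 = (sqrt((-16)**2 + 1**2) - 43)**2 = (sqrt(256 + 1) - 43)**2 = (sqrt(257) - 43)**2 = (-43 + sqrt(257))**2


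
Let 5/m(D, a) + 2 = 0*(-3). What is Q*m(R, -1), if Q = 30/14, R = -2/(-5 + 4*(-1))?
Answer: -75/14 ≈ -5.3571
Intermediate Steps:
R = 2/9 (R = -2/(-5 - 4) = -2/(-9) = -2*(-⅑) = 2/9 ≈ 0.22222)
m(D, a) = -5/2 (m(D, a) = 5/(-2 + 0*(-3)) = 5/(-2 + 0) = 5/(-2) = 5*(-½) = -5/2)
Q = 15/7 (Q = 30*(1/14) = 15/7 ≈ 2.1429)
Q*m(R, -1) = (15/7)*(-5/2) = -75/14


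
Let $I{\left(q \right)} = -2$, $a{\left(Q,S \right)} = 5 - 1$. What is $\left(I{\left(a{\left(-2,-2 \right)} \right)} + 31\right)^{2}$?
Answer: $841$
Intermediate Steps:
$a{\left(Q,S \right)} = 4$ ($a{\left(Q,S \right)} = 5 - 1 = 4$)
$\left(I{\left(a{\left(-2,-2 \right)} \right)} + 31\right)^{2} = \left(-2 + 31\right)^{2} = 29^{2} = 841$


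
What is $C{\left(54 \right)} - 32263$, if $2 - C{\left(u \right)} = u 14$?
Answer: $-33017$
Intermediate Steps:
$C{\left(u \right)} = 2 - 14 u$ ($C{\left(u \right)} = 2 - u 14 = 2 - 14 u$)
$C{\left(54 \right)} - 32263 = \left(2 - 756\right) - 32263 = -754 - 32263 = -33017$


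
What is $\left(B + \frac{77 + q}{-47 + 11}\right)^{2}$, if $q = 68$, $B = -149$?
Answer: $\frac{30349081}{1296} \approx 23418.0$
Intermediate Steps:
$\left(B + \frac{77 + q}{-47 + 11}\right)^{2} = \left(-149 + \frac{77 + 68}{-47 + 11}\right)^{2} = \left(-149 + \frac{145}{-36}\right)^{2} = \left(-149 + 145 \left(- \frac{1}{36}\right)\right)^{2} = \left(-149 - \frac{145}{36}\right)^{2} = \left(- \frac{5509}{36}\right)^{2} = \frac{30349081}{1296}$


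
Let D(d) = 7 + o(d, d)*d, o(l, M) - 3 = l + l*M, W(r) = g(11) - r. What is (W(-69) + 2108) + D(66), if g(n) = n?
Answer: 294245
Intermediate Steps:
W(r) = 11 - r
o(l, M) = 3 + l + M*l (o(l, M) = 3 + (l + l*M) = 3 + (l + M*l) = 3 + l + M*l)
D(d) = 7 + d*(3 + d + d²) (D(d) = 7 + (3 + d + d*d)*d = 7 + (3 + d + d²)*d = 7 + d*(3 + d + d²))
(W(-69) + 2108) + D(66) = ((11 - 1*(-69)) + 2108) + (7 + 66*(3 + 66 + 66²)) = ((11 + 69) + 2108) + (7 + 66*(3 + 66 + 4356)) = (80 + 2108) + (7 + 66*4425) = 2188 + (7 + 292050) = 2188 + 292057 = 294245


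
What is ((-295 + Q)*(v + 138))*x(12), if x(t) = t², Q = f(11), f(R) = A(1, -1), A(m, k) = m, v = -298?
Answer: 6773760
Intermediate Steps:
f(R) = 1
Q = 1
((-295 + Q)*(v + 138))*x(12) = ((-295 + 1)*(-298 + 138))*12² = -294*(-160)*144 = 47040*144 = 6773760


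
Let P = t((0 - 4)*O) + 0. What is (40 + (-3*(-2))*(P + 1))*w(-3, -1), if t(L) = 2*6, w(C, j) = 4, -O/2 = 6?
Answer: 472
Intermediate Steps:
O = -12 (O = -2*6 = -12)
t(L) = 12
P = 12 (P = 12 + 0 = 12)
(40 + (-3*(-2))*(P + 1))*w(-3, -1) = (40 + (-3*(-2))*(12 + 1))*4 = (40 + 6*13)*4 = (40 + 78)*4 = 118*4 = 472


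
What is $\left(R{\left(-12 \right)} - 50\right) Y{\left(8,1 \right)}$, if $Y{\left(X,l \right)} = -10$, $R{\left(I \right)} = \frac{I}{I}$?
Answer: $490$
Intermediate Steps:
$R{\left(I \right)} = 1$
$\left(R{\left(-12 \right)} - 50\right) Y{\left(8,1 \right)} = \left(1 - 50\right) \left(-10\right) = \left(-49\right) \left(-10\right) = 490$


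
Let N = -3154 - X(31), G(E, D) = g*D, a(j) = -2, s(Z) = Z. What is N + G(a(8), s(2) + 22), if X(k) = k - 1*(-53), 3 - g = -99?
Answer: -790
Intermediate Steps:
g = 102 (g = 3 - 1*(-99) = 3 + 99 = 102)
X(k) = 53 + k (X(k) = k + 53 = 53 + k)
G(E, D) = 102*D
N = -3238 (N = -3154 - (53 + 31) = -3154 - 1*84 = -3154 - 84 = -3238)
N + G(a(8), s(2) + 22) = -3238 + 102*(2 + 22) = -3238 + 102*24 = -3238 + 2448 = -790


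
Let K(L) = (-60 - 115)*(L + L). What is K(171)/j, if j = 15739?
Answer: -59850/15739 ≈ -3.8027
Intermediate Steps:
K(L) = -350*L
K(171)/j = -350*171/15739 = -59850*1/15739 = -59850/15739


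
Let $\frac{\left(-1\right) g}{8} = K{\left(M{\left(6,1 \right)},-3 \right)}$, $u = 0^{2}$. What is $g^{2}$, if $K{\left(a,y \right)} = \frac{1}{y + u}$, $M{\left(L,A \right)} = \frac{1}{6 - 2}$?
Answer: $\frac{64}{9} \approx 7.1111$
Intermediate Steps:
$M{\left(L,A \right)} = \frac{1}{4}$
$u = 0$
$K{\left(a,y \right)} = \frac{1}{y}$ ($K{\left(a,y \right)} = \frac{1}{y + 0} = \frac{1}{y}$)
$g = \frac{8}{3}$ ($g = - \frac{8}{-3} = \left(-8\right) \left(- \frac{1}{3}\right) = \frac{8}{3} \approx 2.6667$)
$g^{2} = \left(\frac{8}{3}\right)^{2} = \frac{64}{9}$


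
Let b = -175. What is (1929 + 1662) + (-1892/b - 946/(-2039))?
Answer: 1285381913/356825 ≈ 3602.3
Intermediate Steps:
(1929 + 1662) + (-1892/b - 946/(-2039)) = (1929 + 1662) + (-1892/(-175) - 946/(-2039)) = 3591 + (-1892*(-1/175) - 946*(-1/2039)) = 3591 + (1892/175 + 946/2039) = 3591 + 4023338/356825 = 1285381913/356825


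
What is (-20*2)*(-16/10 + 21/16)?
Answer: 23/2 ≈ 11.500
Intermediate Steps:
(-20*2)*(-16/10 + 21/16) = -40*(-16*⅒ + 21*(1/16)) = -40*(-8/5 + 21/16) = -40*(-23/80) = 23/2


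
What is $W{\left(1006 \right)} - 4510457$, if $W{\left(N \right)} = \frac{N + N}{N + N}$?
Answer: $-4510456$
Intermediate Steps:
$W{\left(N \right)} = 1$ ($W{\left(N \right)} = \frac{2 N}{2 N} = 2 N \frac{1}{2 N} = 1$)
$W{\left(1006 \right)} - 4510457 = 1 - 4510457 = -4510456$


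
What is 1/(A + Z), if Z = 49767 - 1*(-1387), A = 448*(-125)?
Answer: -1/4846 ≈ -0.00020636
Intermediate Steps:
A = -56000
Z = 51154 (Z = 49767 + 1387 = 51154)
1/(A + Z) = 1/(-56000 + 51154) = 1/(-4846) = -1/4846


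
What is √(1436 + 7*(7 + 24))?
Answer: √1653 ≈ 40.657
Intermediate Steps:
√(1436 + 7*(7 + 24)) = √(1436 + 7*31) = √(1436 + 217) = √1653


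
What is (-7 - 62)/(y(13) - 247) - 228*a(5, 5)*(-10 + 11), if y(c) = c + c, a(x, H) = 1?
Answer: -50319/221 ≈ -227.69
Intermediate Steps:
y(c) = 2*c
(-7 - 62)/(y(13) - 247) - 228*a(5, 5)*(-10 + 11) = (-7 - 62)/(2*13 - 247) - 228*(-10 + 11) = -69/(26 - 247) - 228 = -69/(-221) - 228*1 = -69*(-1/221) - 228 = 69/221 - 228 = -50319/221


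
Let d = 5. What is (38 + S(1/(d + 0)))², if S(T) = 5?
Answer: 1849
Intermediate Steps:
(38 + S(1/(d + 0)))² = (38 + 5)² = 43² = 1849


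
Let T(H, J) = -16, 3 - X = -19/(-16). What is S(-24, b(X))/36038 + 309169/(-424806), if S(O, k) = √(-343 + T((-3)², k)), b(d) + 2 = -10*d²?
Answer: -309169/424806 + I*√359/36038 ≈ -0.72779 + 0.00052576*I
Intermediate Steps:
X = 29/16 (X = 3 - (-19)/(-16) = 3 - (-19)*(-1)/16 = 3 - 1*19/16 = 3 - 19/16 = 29/16 ≈ 1.8125)
b(d) = -2 - 10*d²
S(O, k) = I*√359 (S(O, k) = √(-343 - 16) = √(-359) = I*√359)
S(-24, b(X))/36038 + 309169/(-424806) = (I*√359)/36038 + 309169/(-424806) = (I*√359)*(1/36038) + 309169*(-1/424806) = I*√359/36038 - 309169/424806 = -309169/424806 + I*√359/36038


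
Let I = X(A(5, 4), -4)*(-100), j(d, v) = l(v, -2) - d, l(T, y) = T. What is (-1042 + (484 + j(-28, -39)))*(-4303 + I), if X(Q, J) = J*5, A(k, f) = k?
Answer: 1310407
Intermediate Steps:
X(Q, J) = 5*J
j(d, v) = v - d
I = 2000 (I = (5*(-4))*(-100) = -20*(-100) = 2000)
(-1042 + (484 + j(-28, -39)))*(-4303 + I) = (-1042 + (484 + (-39 - 1*(-28))))*(-4303 + 2000) = (-1042 + (484 + (-39 + 28)))*(-2303) = (-1042 + (484 - 11))*(-2303) = (-1042 + 473)*(-2303) = -569*(-2303) = 1310407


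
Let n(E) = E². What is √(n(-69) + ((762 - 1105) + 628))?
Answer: 29*√6 ≈ 71.035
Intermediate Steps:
√(n(-69) + ((762 - 1105) + 628)) = √((-69)² + ((762 - 1105) + 628)) = √(4761 + (-343 + 628)) = √(4761 + 285) = √5046 = 29*√6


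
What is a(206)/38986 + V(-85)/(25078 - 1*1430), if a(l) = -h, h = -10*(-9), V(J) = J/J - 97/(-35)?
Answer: -8668131/4033491560 ≈ -0.0021490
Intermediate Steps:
V(J) = 132/35 (V(J) = 1 - 97*(-1/35) = 1 + 97/35 = 132/35)
h = 90
a(l) = -90 (a(l) = -1*90 = -90)
a(206)/38986 + V(-85)/(25078 - 1*1430) = -90/38986 + 132/(35*(25078 - 1*1430)) = -90*1/38986 + 132/(35*(25078 - 1430)) = -45/19493 + (132/35)/23648 = -45/19493 + (132/35)*(1/23648) = -45/19493 + 33/206920 = -8668131/4033491560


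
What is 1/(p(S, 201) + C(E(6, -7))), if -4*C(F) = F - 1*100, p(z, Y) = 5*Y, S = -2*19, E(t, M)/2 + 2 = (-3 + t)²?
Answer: 2/2053 ≈ 0.00097418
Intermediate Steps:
E(t, M) = -4 + 2*(-3 + t)²
S = -38
C(F) = 25 - F/4 (C(F) = -(F - 1*100)/4 = -(F - 100)/4 = -(-100 + F)/4 = 25 - F/4)
1/(p(S, 201) + C(E(6, -7))) = 1/(5*201 + (25 - (-4 + 2*(-3 + 6)²)/4)) = 1/(1005 + (25 - (-4 + 2*3²)/4)) = 1/(1005 + (25 - (-4 + 2*9)/4)) = 1/(1005 + (25 - (-4 + 18)/4)) = 1/(1005 + (25 - ¼*14)) = 1/(1005 + (25 - 7/2)) = 1/(1005 + 43/2) = 1/(2053/2) = 2/2053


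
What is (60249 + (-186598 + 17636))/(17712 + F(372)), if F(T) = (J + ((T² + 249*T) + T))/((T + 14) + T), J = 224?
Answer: -41202227/6828652 ≈ -6.0337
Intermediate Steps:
F(T) = (224 + T² + 250*T)/(14 + 2*T) (F(T) = (224 + ((T² + 249*T) + T))/((T + 14) + T) = (224 + (T² + 250*T))/((14 + T) + T) = (224 + T² + 250*T)/(14 + 2*T))
(60249 + (-186598 + 17636))/(17712 + F(372)) = (60249 + (-186598 + 17636))/(17712 + (224 + 372² + 250*372)/(2*(7 + 372))) = (60249 - 168962)/(17712 + (½)*(224 + 138384 + 93000)/379) = -108713/(17712 + (½)*(1/379)*231608) = -108713/(17712 + 115804/379) = -108713/6828652/379 = -108713*379/6828652 = -41202227/6828652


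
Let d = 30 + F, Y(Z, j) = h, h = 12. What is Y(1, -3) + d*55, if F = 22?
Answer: 2872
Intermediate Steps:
Y(Z, j) = 12
d = 52 (d = 30 + 22 = 52)
Y(1, -3) + d*55 = 12 + 52*55 = 12 + 2860 = 2872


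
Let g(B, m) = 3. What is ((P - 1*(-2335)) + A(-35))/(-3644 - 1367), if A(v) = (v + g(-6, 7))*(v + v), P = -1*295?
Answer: -4280/5011 ≈ -0.85412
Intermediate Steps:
P = -295
A(v) = 2*v*(3 + v) (A(v) = (v + 3)*(v + v) = (3 + v)*(2*v) = 2*v*(3 + v))
((P - 1*(-2335)) + A(-35))/(-3644 - 1367) = ((-295 - 1*(-2335)) + 2*(-35)*(3 - 35))/(-3644 - 1367) = ((-295 + 2335) + 2*(-35)*(-32))/(-5011) = (2040 + 2240)*(-1/5011) = 4280*(-1/5011) = -4280/5011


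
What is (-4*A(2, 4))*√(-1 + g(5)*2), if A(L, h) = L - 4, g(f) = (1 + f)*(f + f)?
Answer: 8*√119 ≈ 87.270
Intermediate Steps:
g(f) = 2*f*(1 + f) (g(f) = (1 + f)*(2*f) = 2*f*(1 + f))
A(L, h) = -4 + L
(-4*A(2, 4))*√(-1 + g(5)*2) = (-4*(-4 + 2))*√(-1 + (2*5*(1 + 5))*2) = (-4*(-2))*√(-1 + (2*5*6)*2) = 8*√(-1 + 60*2) = 8*√(-1 + 120) = 8*√119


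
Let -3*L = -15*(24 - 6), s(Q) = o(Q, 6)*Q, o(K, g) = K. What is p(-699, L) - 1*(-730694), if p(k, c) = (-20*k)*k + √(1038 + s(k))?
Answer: -9041326 + √489639 ≈ -9.0406e+6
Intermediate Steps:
s(Q) = Q² (s(Q) = Q*Q = Q²)
L = 90 (L = -(-5)*(24 - 6) = -(-5)*18 = -⅓*(-270) = 90)
p(k, c) = √(1038 + k²) - 20*k² (p(k, c) = (-20*k)*k + √(1038 + k²) = -20*k² + √(1038 + k²) = √(1038 + k²) - 20*k²)
p(-699, L) - 1*(-730694) = (√(1038 + (-699)²) - 20*(-699)²) - 1*(-730694) = (√(1038 + 488601) - 20*488601) + 730694 = (√489639 - 9772020) + 730694 = (-9772020 + √489639) + 730694 = -9041326 + √489639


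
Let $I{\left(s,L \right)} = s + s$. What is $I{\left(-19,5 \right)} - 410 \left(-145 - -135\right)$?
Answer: $4062$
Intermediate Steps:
$I{\left(s,L \right)} = 2 s$
$I{\left(-19,5 \right)} - 410 \left(-145 - -135\right) = 2 \left(-19\right) - 410 \left(-145 - -135\right) = -38 - 410 \left(-145 + 135\right) = -38 - -4100 = -38 + 4100 = 4062$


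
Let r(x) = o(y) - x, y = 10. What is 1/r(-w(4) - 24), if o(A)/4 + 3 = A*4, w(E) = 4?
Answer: 1/176 ≈ 0.0056818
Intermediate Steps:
o(A) = -12 + 16*A (o(A) = -12 + 4*(A*4) = -12 + 4*(4*A) = -12 + 16*A)
r(x) = 148 - x (r(x) = (-12 + 16*10) - x = (-12 + 160) - x = 148 - x)
1/r(-w(4) - 24) = 1/(148 - (-1*4 - 24)) = 1/(148 - (-4 - 24)) = 1/(148 - 1*(-28)) = 1/(148 + 28) = 1/176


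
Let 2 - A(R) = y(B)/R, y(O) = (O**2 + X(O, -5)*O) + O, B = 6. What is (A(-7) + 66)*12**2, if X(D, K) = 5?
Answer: 78912/7 ≈ 11273.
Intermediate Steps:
y(O) = O**2 + 6*O (y(O) = (O**2 + 5*O) + O = O**2 + 6*O)
A(R) = 2 - 72/R (A(R) = 2 - 6*(6 + 6)/R = 2 - 6*12/R = 2 - 72/R)
(A(-7) + 66)*12**2 = ((2 - 72/(-7)) + 66)*12**2 = ((2 - 72*(-1/7)) + 66)*144 = ((2 + 72/7) + 66)*144 = (86/7 + 66)*144 = (548/7)*144 = 78912/7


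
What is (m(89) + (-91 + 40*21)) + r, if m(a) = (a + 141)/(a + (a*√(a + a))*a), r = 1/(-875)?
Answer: 82239208376732/109798843875 + 230*√178/1409937 ≈ 749.00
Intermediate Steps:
r = -1/875 ≈ -0.0011429
m(a) = (141 + a)/(a + √2*a^(5/2)) (m(a) = (141 + a)/(a + (a*√(2*a))*a) = (141 + a)/(a + (a*(√2*√a))*a) = (141 + a)/(a + (√2*a^(3/2))*a) = (141 + a)/(a + √2*a^(5/2)))
(m(89) + (-91 + 40*21)) + r = ((141 + 89)/(89 + √2*89^(5/2)) + (-91 + 40*21)) - 1/875 = (230/(89 + √2*(7921*√89)) + (-91 + 840)) - 1/875 = (230/(89 + 7921*√178) + 749) - 1/875 = (749 + 230/(89 + 7921*√178)) - 1/875 = 655374/875 + 230/(89 + 7921*√178)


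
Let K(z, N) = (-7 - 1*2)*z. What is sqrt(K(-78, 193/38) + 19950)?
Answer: 2*sqrt(5163) ≈ 143.71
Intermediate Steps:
K(z, N) = -9*z (K(z, N) = (-7 - 2)*z = -9*z)
sqrt(K(-78, 193/38) + 19950) = sqrt(-9*(-78) + 19950) = sqrt(702 + 19950) = sqrt(20652) = 2*sqrt(5163)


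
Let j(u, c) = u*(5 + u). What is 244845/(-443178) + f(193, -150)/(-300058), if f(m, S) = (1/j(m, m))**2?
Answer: -1986770434713009947/3596123864956354776 ≈ -0.55248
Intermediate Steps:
f(m, S) = 1/(m**2*(5 + m)**2) (f(m, S) = (1/(m*(5 + m)))**2 = 1/(m**2*(5 + m)**2))
244845/(-443178) + f(193, -150)/(-300058) = 244845/(-443178) + (1/(193**2*(5 + 193)**2))/(-300058) = 244845*(-1/443178) + ((1/37249)/198**2)*(-1/300058) = -27205/49242 + ((1/37249)*(1/39204))*(-1/300058) = -27205/49242 + (1/1460309796)*(-1/300058) = -27205/49242 - 1/438177636768168 = -1986770434713009947/3596123864956354776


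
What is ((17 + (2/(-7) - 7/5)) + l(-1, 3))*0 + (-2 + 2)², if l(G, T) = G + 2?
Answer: 0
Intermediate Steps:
l(G, T) = 2 + G
((17 + (2/(-7) - 7/5)) + l(-1, 3))*0 + (-2 + 2)² = ((17 + (2/(-7) - 7/5)) + (2 - 1))*0 + (-2 + 2)² = ((17 + (2*(-⅐) - 7*⅕)) + 1)*0 + 0² = ((17 + (-2/7 - 7/5)) + 1)*0 + 0 = ((17 - 59/35) + 1)*0 + 0 = (536/35 + 1)*0 + 0 = (571/35)*0 + 0 = 0 + 0 = 0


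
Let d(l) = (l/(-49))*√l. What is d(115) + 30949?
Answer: 30949 - 115*√115/49 ≈ 30924.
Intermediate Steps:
d(l) = -l^(3/2)/49 (d(l) = (l*(-1/49))*√l = (-l/49)*√l = -l^(3/2)/49)
d(115) + 30949 = -115*√115/49 + 30949 = 30949 - 115*√115/49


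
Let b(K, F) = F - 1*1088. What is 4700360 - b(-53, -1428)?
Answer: 4702876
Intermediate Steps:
b(K, F) = -1088 + F (b(K, F) = F - 1088 = -1088 + F)
4700360 - b(-53, -1428) = 4700360 - (-1088 - 1428) = 4700360 - 1*(-2516) = 4700360 + 2516 = 4702876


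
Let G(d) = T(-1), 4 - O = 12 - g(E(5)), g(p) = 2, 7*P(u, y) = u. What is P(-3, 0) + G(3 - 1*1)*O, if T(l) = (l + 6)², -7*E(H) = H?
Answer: -1053/7 ≈ -150.43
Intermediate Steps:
E(H) = -H/7
P(u, y) = u/7
T(l) = (6 + l)²
O = -6 (O = 4 - (12 - 1*2) = 4 - (12 - 2) = 4 - 1*10 = 4 - 10 = -6)
G(d) = 25 (G(d) = (6 - 1)² = 5² = 25)
P(-3, 0) + G(3 - 1*1)*O = (⅐)*(-3) + 25*(-6) = -3/7 - 150 = -1053/7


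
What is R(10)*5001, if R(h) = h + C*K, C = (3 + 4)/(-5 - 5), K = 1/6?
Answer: 988531/20 ≈ 49427.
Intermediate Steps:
K = ⅙ ≈ 0.16667
C = -7/10 (C = 7/(-10) = 7*(-⅒) = -7/10 ≈ -0.70000)
R(h) = -7/60 + h (R(h) = h - 7/10*⅙ = h - 7/60 = -7/60 + h)
R(10)*5001 = (-7/60 + 10)*5001 = (593/60)*5001 = 988531/20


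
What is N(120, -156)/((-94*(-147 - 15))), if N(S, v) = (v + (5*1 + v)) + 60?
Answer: -247/15228 ≈ -0.016220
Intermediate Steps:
N(S, v) = 65 + 2*v (N(S, v) = (v + (5 + v)) + 60 = (5 + 2*v) + 60 = 65 + 2*v)
N(120, -156)/((-94*(-147 - 15))) = (65 + 2*(-156))/((-94*(-147 - 15))) = (65 - 312)/((-94*(-162))) = -247/15228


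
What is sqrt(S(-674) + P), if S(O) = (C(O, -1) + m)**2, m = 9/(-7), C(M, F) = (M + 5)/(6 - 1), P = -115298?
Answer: I*sqrt(118886066)/35 ≈ 311.53*I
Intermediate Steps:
C(M, F) = 1 + M/5 (C(M, F) = (5 + M)/5 = (5 + M)*(1/5) = 1 + M/5)
m = -9/7 (m = 9*(-1/7) = -9/7 ≈ -1.2857)
S(O) = (-2/7 + O/5)**2 (S(O) = ((1 + O/5) - 9/7)**2 = (-2/7 + O/5)**2)
sqrt(S(-674) + P) = sqrt((-10 + 7*(-674))**2/1225 - 115298) = sqrt((-10 - 4718)**2/1225 - 115298) = sqrt((1/1225)*(-4728)**2 - 115298) = sqrt((1/1225)*22353984 - 115298) = sqrt(22353984/1225 - 115298) = sqrt(-118886066/1225) = I*sqrt(118886066)/35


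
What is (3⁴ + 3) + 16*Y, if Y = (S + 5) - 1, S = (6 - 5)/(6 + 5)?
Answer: 1644/11 ≈ 149.45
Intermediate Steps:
S = 1/11 ≈ 0.090909
Y = 45/11 (Y = (1/11 + 5) - 1 = 56/11 - 1 = 45/11 ≈ 4.0909)
(3⁴ + 3) + 16*Y = (3⁴ + 3) + 16*(45/11) = (81 + 3) + 720/11 = 84 + 720/11 = 1644/11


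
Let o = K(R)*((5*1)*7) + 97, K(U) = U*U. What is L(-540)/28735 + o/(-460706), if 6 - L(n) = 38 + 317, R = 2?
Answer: -167596589/13238386910 ≈ -0.012660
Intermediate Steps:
L(n) = -349 (L(n) = 6 - (38 + 317) = 6 - 1*355 = 6 - 355 = -349)
K(U) = U**2
o = 237 (o = 2**2*((5*1)*7) + 97 = 4*(5*7) + 97 = 4*35 + 97 = 140 + 97 = 237)
L(-540)/28735 + o/(-460706) = -349/28735 + 237/(-460706) = -349*1/28735 + 237*(-1/460706) = -349/28735 - 237/460706 = -167596589/13238386910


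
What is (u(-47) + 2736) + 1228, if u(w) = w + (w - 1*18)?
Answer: 3852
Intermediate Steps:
u(w) = -18 + 2*w (u(w) = w + (w - 18) = w + (-18 + w) = -18 + 2*w)
(u(-47) + 2736) + 1228 = ((-18 + 2*(-47)) + 2736) + 1228 = ((-18 - 94) + 2736) + 1228 = (-112 + 2736) + 1228 = 2624 + 1228 = 3852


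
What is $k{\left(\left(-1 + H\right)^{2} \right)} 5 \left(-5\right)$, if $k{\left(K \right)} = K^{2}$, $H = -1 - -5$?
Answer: $-2025$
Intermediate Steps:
$H = 4$ ($H = -1 + 5 = 4$)
$k{\left(\left(-1 + H\right)^{2} \right)} 5 \left(-5\right) = \left(\left(-1 + 4\right)^{2}\right)^{2} \cdot 5 \left(-5\right) = \left(3^{2}\right)^{2} \cdot 5 \left(-5\right) = 9^{2} \cdot 5 \left(-5\right) = 81 \cdot 5 \left(-5\right) = 405 \left(-5\right) = -2025$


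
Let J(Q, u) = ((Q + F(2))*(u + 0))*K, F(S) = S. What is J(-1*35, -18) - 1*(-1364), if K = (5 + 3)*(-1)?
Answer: -3388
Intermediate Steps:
K = -8 (K = 8*(-1) = -8)
J(Q, u) = -8*u*(2 + Q) (J(Q, u) = ((Q + 2)*(u + 0))*(-8) = ((2 + Q)*u)*(-8) = (u*(2 + Q))*(-8) = -8*u*(2 + Q))
J(-1*35, -18) - 1*(-1364) = -8*(-18)*(2 - 1*35) - 1*(-1364) = -8*(-18)*(2 - 35) + 1364 = -8*(-18)*(-33) + 1364 = -4752 + 1364 = -3388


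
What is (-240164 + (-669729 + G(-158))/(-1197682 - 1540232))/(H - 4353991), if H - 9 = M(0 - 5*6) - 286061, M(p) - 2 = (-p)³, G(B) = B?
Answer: 28589030783/549135197238 ≈ 0.052062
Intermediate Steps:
M(p) = 2 - p³ (M(p) = 2 + (-p)³ = 2 - p³)
H = -259050 (H = 9 + ((2 - (0 - 5*6)³) - 286061) = 9 + ((2 - (0 - 30)³) - 286061) = 9 + ((2 - 1*(-30)³) - 286061) = 9 + ((2 - 1*(-27000)) - 286061) = 9 + ((2 + 27000) - 286061) = 9 + (27002 - 286061) = 9 - 259059 = -259050)
(-240164 + (-669729 + G(-158))/(-1197682 - 1540232))/(H - 4353991) = (-240164 + (-669729 - 158)/(-1197682 - 1540232))/(-259050 - 4353991) = (-240164 - 669887/(-2737914))/(-4613041) = (-240164 - 669887*(-1/2737914))*(-1/4613041) = (-240164 + 669887/2737914)*(-1/4613041) = -657547708009/2737914*(-1/4613041) = 28589030783/549135197238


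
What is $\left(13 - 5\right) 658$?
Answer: $5264$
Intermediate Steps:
$\left(13 - 5\right) 658 = 8 \cdot 658 = 5264$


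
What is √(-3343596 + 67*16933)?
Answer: I*√2209085 ≈ 1486.3*I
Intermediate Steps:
√(-3343596 + 67*16933) = √(-3343596 + 1134511) = √(-2209085) = I*√2209085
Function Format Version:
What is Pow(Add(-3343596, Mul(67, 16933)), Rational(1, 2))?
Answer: Mul(I, Pow(2209085, Rational(1, 2))) ≈ Mul(1486.3, I)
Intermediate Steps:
Pow(Add(-3343596, Mul(67, 16933)), Rational(1, 2)) = Pow(Add(-3343596, 1134511), Rational(1, 2)) = Pow(-2209085, Rational(1, 2)) = Mul(I, Pow(2209085, Rational(1, 2)))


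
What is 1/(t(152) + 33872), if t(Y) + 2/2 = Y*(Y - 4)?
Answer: 1/56367 ≈ 1.7741e-5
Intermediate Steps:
t(Y) = -1 + Y*(-4 + Y) (t(Y) = -1 + Y*(Y - 4) = -1 + Y*(-4 + Y))
1/(t(152) + 33872) = 1/((-1 + 152² - 4*152) + 33872) = 1/((-1 + 23104 - 608) + 33872) = 1/(22495 + 33872) = 1/56367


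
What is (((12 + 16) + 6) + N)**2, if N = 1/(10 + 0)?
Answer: 116281/100 ≈ 1162.8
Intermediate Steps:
N = 1/10 ≈ 0.10000
(((12 + 16) + 6) + N)**2 = (((12 + 16) + 6) + 1/10)**2 = ((28 + 6) + 1/10)**2 = (34 + 1/10)**2 = (341/10)**2 = 116281/100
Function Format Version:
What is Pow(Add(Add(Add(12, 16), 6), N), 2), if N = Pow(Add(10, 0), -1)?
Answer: Rational(116281, 100) ≈ 1162.8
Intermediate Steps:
N = Rational(1, 10) (N = Pow(10, -1) = Rational(1, 10) ≈ 0.10000)
Pow(Add(Add(Add(12, 16), 6), N), 2) = Pow(Add(Add(Add(12, 16), 6), Rational(1, 10)), 2) = Pow(Add(Add(28, 6), Rational(1, 10)), 2) = Pow(Add(34, Rational(1, 10)), 2) = Pow(Rational(341, 10), 2) = Rational(116281, 100)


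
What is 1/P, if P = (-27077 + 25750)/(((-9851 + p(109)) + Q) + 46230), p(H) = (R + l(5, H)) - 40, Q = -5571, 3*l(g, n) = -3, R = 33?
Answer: -30800/1327 ≈ -23.210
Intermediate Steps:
l(g, n) = -1 (l(g, n) = (1/3)*(-3) = -1)
p(H) = -8 (p(H) = (33 - 1) - 40 = 32 - 40 = -8)
P = -1327/30800 (P = (-27077 + 25750)/(((-9851 - 8) - 5571) + 46230) = -1327/((-9859 - 5571) + 46230) = -1327/(-15430 + 46230) = -1327/30800 ≈ -0.043084)
1/P = 1/(-1327/30800) = -30800/1327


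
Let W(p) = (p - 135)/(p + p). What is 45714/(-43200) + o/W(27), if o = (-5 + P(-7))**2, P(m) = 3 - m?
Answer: -97619/7200 ≈ -13.558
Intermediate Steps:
W(p) = (-135 + p)/(2*p) (W(p) = (-135 + p)/((2*p)) = (-135 + p)*(1/(2*p)) = (-135 + p)/(2*p))
o = 25 (o = (-5 + (3 - 1*(-7)))**2 = (-5 + (3 + 7))**2 = (-5 + 10)**2 = 5**2 = 25)
45714/(-43200) + o/W(27) = 45714/(-43200) + 25/(((1/2)*(-135 + 27)/27)) = 45714*(-1/43200) + 25/(((1/2)*(1/27)*(-108))) = -7619/7200 + 25/(-2) = -7619/7200 + 25*(-1/2) = -7619/7200 - 25/2 = -97619/7200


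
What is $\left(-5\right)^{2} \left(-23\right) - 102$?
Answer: $-677$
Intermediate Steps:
$\left(-5\right)^{2} \left(-23\right) - 102 = 25 \left(-23\right) - 102 = -575 - 102 = -677$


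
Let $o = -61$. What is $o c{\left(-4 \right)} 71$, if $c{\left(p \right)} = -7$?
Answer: $30317$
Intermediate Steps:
$o c{\left(-4 \right)} 71 = \left(-61\right) \left(-7\right) 71 = 427 \cdot 71 = 30317$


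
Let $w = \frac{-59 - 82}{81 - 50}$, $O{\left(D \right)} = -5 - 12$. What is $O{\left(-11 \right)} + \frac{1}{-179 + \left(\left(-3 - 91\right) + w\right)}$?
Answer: $- \frac{146299}{8604} \approx -17.004$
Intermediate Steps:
$O{\left(D \right)} = -17$ ($O{\left(D \right)} = -5 - 12 = -17$)
$w = - \frac{141}{31} \approx -4.5484$
$O{\left(-11 \right)} + \frac{1}{-179 + \left(\left(-3 - 91\right) + w\right)} = -17 + \frac{1}{-179 - \frac{3055}{31}} = -17 + \frac{1}{- \frac{8604}{31}} = -17 - \frac{31}{8604} = - \frac{146299}{8604}$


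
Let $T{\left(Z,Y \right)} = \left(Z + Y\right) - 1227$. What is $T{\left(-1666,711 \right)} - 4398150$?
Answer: $-4400332$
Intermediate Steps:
$T{\left(Z,Y \right)} = -1227 + Y + Z$ ($T{\left(Z,Y \right)} = \left(Y + Z\right) - 1227 = -1227 + Y + Z$)
$T{\left(-1666,711 \right)} - 4398150 = \left(-1227 + 711 - 1666\right) - 4398150 = -2182 - 4398150 = -4400332$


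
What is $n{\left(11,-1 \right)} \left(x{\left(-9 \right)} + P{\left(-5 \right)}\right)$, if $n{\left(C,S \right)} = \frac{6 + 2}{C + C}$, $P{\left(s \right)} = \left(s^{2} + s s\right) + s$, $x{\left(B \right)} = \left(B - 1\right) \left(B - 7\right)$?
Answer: $\frac{820}{11} \approx 74.545$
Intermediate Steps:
$x{\left(B \right)} = \left(-1 + B\right) \left(-7 + B\right)$
$P{\left(s \right)} = s + 2 s^{2}$ ($P{\left(s \right)} = \left(s^{2} + s^{2}\right) + s = 2 s^{2} + s = s + 2 s^{2}$)
$n{\left(C,S \right)} = \frac{4}{C}$ ($n{\left(C,S \right)} = \frac{8}{2 C} = 8 \frac{1}{2 C} = \frac{4}{C}$)
$n{\left(11,-1 \right)} \left(x{\left(-9 \right)} + P{\left(-5 \right)}\right) = \frac{4}{11} \left(\left(7 + \left(-9\right)^{2} - -72\right) - 5 \left(1 + 2 \left(-5\right)\right)\right) = 4 \cdot \frac{1}{11} \left(\left(7 + 81 + 72\right) - 5 \left(1 - 10\right)\right) = \frac{4 \left(160 - -45\right)}{11} = \frac{4 \left(160 + 45\right)}{11} = \frac{4}{11} \cdot 205 = \frac{820}{11}$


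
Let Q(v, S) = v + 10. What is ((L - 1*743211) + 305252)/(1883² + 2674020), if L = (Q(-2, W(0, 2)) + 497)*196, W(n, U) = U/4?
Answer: -338979/6219709 ≈ -0.054501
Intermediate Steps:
W(n, U) = U/4 (W(n, U) = U*(¼) = U/4)
Q(v, S) = 10 + v
L = 98980 (L = ((10 - 2) + 497)*196 = (8 + 497)*196 = 505*196 = 98980)
((L - 1*743211) + 305252)/(1883² + 2674020) = ((98980 - 1*743211) + 305252)/(1883² + 2674020) = ((98980 - 743211) + 305252)/(3545689 + 2674020) = (-644231 + 305252)/6219709 = -338979*1/6219709 = -338979/6219709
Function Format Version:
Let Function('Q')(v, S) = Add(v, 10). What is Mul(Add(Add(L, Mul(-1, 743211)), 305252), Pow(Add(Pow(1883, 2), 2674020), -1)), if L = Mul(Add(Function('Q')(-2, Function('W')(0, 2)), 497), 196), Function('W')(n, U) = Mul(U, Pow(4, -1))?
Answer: Rational(-338979, 6219709) ≈ -0.054501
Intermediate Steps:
Function('W')(n, U) = Mul(Rational(1, 4), U) (Function('W')(n, U) = Mul(U, Rational(1, 4)) = Mul(Rational(1, 4), U))
Function('Q')(v, S) = Add(10, v)
L = 98980 (L = Mul(Add(Add(10, -2), 497), 196) = Mul(Add(8, 497), 196) = Mul(505, 196) = 98980)
Mul(Add(Add(L, Mul(-1, 743211)), 305252), Pow(Add(Pow(1883, 2), 2674020), -1)) = Mul(Add(Add(98980, Mul(-1, 743211)), 305252), Pow(Add(Pow(1883, 2), 2674020), -1)) = Mul(Add(Add(98980, -743211), 305252), Pow(Add(3545689, 2674020), -1)) = Mul(Add(-644231, 305252), Pow(6219709, -1)) = Mul(-338979, Rational(1, 6219709)) = Rational(-338979, 6219709)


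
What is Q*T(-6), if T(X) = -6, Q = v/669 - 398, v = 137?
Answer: 532250/223 ≈ 2386.8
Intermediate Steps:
Q = -266125/669 (Q = 137/669 - 398 = -266125/669 ≈ -397.80)
Q*T(-6) = -266125/669*(-6) = 532250/223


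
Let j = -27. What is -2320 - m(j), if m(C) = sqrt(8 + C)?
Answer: -2320 - I*sqrt(19) ≈ -2320.0 - 4.3589*I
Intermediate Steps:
-2320 - m(j) = -2320 - sqrt(8 - 27) = -2320 - sqrt(-19) = -2320 - I*sqrt(19)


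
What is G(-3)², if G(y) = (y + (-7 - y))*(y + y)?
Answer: 1764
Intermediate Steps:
G(y) = -14*y
G(-3)² = (-14*(-3))² = 42² = 1764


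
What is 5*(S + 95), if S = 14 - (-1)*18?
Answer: 635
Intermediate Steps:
S = 32 (S = 14 - 1*(-18) = 14 + 18 = 32)
5*(S + 95) = 5*(32 + 95) = 5*127 = 635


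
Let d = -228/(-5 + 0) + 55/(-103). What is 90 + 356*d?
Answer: 8308754/515 ≈ 16134.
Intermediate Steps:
d = 23209/515 (d = -228/(-5) + 55*(-1/103) = -228*(-1/5) - 55/103 = 228/5 - 55/103 = 23209/515 ≈ 45.066)
90 + 356*d = 90 + 356*(23209/515) = 90 + 8262404/515 = 8308754/515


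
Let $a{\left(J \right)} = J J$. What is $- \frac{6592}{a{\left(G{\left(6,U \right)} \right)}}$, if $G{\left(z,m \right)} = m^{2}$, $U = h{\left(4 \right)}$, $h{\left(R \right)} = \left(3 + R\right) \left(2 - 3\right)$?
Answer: $- \frac{6592}{2401} \approx -2.7455$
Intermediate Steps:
$h{\left(R \right)} = -3 - R$ ($h{\left(R \right)} = \left(3 + R\right) \left(-1\right) = -3 - R$)
$U = -7$ ($U = -3 - 4 = -7$)
$a{\left(J \right)} = J^{2}$
$- \frac{6592}{a{\left(G{\left(6,U \right)} \right)}} = - \frac{6592}{\left(\left(-7\right)^{2}\right)^{2}} = - \frac{6592}{49^{2}} = - \frac{6592}{2401}$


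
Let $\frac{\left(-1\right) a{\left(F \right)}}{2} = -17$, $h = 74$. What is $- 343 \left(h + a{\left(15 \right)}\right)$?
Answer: $-37044$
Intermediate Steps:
$a{\left(F \right)} = 34$ ($a{\left(F \right)} = \left(-2\right) \left(-17\right) = 34$)
$- 343 \left(h + a{\left(15 \right)}\right) = - 343 \left(74 + 34\right) = \left(-343\right) 108 = -37044$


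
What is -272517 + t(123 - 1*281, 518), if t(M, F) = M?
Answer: -272675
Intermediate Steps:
-272517 + t(123 - 1*281, 518) = -272517 + (123 - 1*281) = -272517 + (123 - 281) = -272517 - 158 = -272675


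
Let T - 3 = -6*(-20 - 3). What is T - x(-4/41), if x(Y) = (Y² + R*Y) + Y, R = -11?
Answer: 235365/1681 ≈ 140.01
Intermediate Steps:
x(Y) = Y² - 10*Y (x(Y) = (Y² - 11*Y) + Y = Y² - 10*Y)
T = 141 (T = 3 - 6*(-20 - 3) = 3 - 6*(-23) = 3 + 138 = 141)
T - x(-4/41) = 141 - (-4/41)*(-10 - 4/41) = 141 - (-4*1/41)*(-10 - 4*1/41) = 141 - (-4)*(-10 - 4/41)/41 = 141 - (-4)*(-414)/(41*41) = 141 - 1*1656/1681 = 141 - 1656/1681 = 235365/1681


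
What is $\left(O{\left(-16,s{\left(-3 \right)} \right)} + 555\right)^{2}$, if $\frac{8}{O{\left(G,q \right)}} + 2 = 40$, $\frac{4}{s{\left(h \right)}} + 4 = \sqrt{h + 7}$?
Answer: $\frac{111281401}{361} \approx 3.0826 \cdot 10^{5}$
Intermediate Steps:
$s{\left(h \right)} = \frac{4}{-4 + \sqrt{7 + h}}$ ($s{\left(h \right)} = \frac{4}{-4 + \sqrt{h + 7}} = \frac{4}{-4 + \sqrt{7 + h}}$)
$O{\left(G,q \right)} = \frac{4}{19}$ ($O{\left(G,q \right)} = \frac{8}{-2 + 40} = \frac{8}{38} = 8 \cdot \frac{1}{38} = \frac{4}{19}$)
$\left(O{\left(-16,s{\left(-3 \right)} \right)} + 555\right)^{2} = \left(\frac{4}{19} + 555\right)^{2} = \left(\frac{10549}{19}\right)^{2} = \frac{111281401}{361}$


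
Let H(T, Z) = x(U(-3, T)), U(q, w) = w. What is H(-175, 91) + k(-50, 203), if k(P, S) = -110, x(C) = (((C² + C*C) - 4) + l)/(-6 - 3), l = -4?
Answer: -20744/3 ≈ -6914.7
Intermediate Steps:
x(C) = 8/9 - 2*C²/9 (x(C) = (((C² + C*C) - 4) - 4)/(-6 - 3) = (((C² + C²) - 4) - 4)/(-9) = ((2*C² - 4) - 4)*(-⅑) = ((-4 + 2*C²) - 4)*(-⅑) = (-8 + 2*C²)*(-⅑) = 8/9 - 2*C²/9)
H(T, Z) = 8/9 - 2*T²/9
H(-175, 91) + k(-50, 203) = (8/9 - 2/9*(-175)²) - 110 = (8/9 - 2/9*30625) - 110 = (8/9 - 61250/9) - 110 = -20414/3 - 110 = -20744/3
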